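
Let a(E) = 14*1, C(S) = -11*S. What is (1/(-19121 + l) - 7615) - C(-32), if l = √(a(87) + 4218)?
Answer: -2912802213624/365608409 - 46*√2/365608409 ≈ -7967.0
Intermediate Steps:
a(E) = 14
l = 46*√2 (l = √(14 + 4218) = √4232 = 46*√2 ≈ 65.054)
(1/(-19121 + l) - 7615) - C(-32) = (1/(-19121 + 46*√2) - 7615) - (-11)*(-32) = (-7615 + 1/(-19121 + 46*√2)) - 1*352 = (-7615 + 1/(-19121 + 46*√2)) - 352 = -7967 + 1/(-19121 + 46*√2)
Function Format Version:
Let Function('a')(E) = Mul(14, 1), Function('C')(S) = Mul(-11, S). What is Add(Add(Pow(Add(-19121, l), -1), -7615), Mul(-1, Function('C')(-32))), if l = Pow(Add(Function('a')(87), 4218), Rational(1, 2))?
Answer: Add(Rational(-2912802213624, 365608409), Mul(Rational(-46, 365608409), Pow(2, Rational(1, 2)))) ≈ -7967.0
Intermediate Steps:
Function('a')(E) = 14
l = Mul(46, Pow(2, Rational(1, 2))) (l = Pow(Add(14, 4218), Rational(1, 2)) = Pow(4232, Rational(1, 2)) = Mul(46, Pow(2, Rational(1, 2))) ≈ 65.054)
Add(Add(Pow(Add(-19121, l), -1), -7615), Mul(-1, Function('C')(-32))) = Add(Add(Pow(Add(-19121, Mul(46, Pow(2, Rational(1, 2)))), -1), -7615), Mul(-1, Mul(-11, -32))) = Add(Add(-7615, Pow(Add(-19121, Mul(46, Pow(2, Rational(1, 2)))), -1)), Mul(-1, 352)) = Add(Add(-7615, Pow(Add(-19121, Mul(46, Pow(2, Rational(1, 2)))), -1)), -352) = Add(-7967, Pow(Add(-19121, Mul(46, Pow(2, Rational(1, 2)))), -1))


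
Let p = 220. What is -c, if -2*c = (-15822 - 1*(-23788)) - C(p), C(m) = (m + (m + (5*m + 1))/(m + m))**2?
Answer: -8085513041/387200 ≈ -20882.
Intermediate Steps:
C(m) = (m + (1 + 6*m)/(2*m))**2 (C(m) = (m + (m + (1 + 5*m))/((2*m)))**2 = (m + (1 + 6*m)*(1/(2*m)))**2 = (m + (1 + 6*m)/(2*m))**2)
c = 8085513041/387200 (c = -((-15822 - 1*(-23788)) - (1 + 2*220**2 + 6*220)**2/(4*220**2))/2 = -((-15822 + 23788) - (1 + 2*48400 + 1320)**2/(4*48400))/2 = -(7966 - (1 + 96800 + 1320)**2/(4*48400))/2 = -(7966 - 98121**2/(4*48400))/2 = -(7966 - 9627730641/(4*48400))/2 = -(7966 - 1*9627730641/193600)/2 = -(7966 - 9627730641/193600)/2 = -1/2*(-8085513041/193600) = 8085513041/387200 ≈ 20882.)
-c = -1*8085513041/387200 = -8085513041/387200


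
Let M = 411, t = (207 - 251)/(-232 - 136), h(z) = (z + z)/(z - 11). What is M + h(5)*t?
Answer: 113381/276 ≈ 410.80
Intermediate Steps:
h(z) = 2*z/(-11 + z) (h(z) = (2*z)/(-11 + z) = 2*z/(-11 + z))
t = 11/92 (t = -44/(-368) = -44*(-1/368) = 11/92 ≈ 0.11957)
M + h(5)*t = 411 + (2*5/(-11 + 5))*(11/92) = 411 + (2*5/(-6))*(11/92) = 411 + (2*5*(-1/6))*(11/92) = 411 - 5/3*11/92 = 411 - 55/276 = 113381/276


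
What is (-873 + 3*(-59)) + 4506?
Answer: 3456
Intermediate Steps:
(-873 + 3*(-59)) + 4506 = (-873 - 177) + 4506 = -1050 + 4506 = 3456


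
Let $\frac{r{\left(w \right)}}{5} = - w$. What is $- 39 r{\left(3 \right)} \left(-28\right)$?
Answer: $-16380$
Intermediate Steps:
$r{\left(w \right)} = - 5 w$ ($r{\left(w \right)} = 5 \left(- w\right) = - 5 w$)
$- 39 r{\left(3 \right)} \left(-28\right) = - 39 \left(\left(-5\right) 3\right) \left(-28\right) = \left(-39\right) \left(-15\right) \left(-28\right) = 585 \left(-28\right) = -16380$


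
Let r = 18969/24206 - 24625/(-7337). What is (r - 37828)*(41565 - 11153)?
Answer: -102146239418240278/88799711 ≈ -1.1503e+9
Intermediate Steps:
r = 735248303/177599422 (r = 18969*(1/24206) - 24625*(-1/7337) = 18969/24206 + 24625/7337 = 735248303/177599422 ≈ 4.1399)
(r - 37828)*(41565 - 11153) = (735248303/177599422 - 37828)*(41565 - 11153) = -6717495687113/177599422*30412 = -102146239418240278/88799711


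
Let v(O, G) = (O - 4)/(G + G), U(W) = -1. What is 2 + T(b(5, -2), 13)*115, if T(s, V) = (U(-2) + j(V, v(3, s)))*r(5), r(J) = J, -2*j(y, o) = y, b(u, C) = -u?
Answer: -8621/2 ≈ -4310.5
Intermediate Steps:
v(O, G) = (-4 + O)/(2*G) (v(O, G) = (-4 + O)/((2*G)) = (-4 + O)*(1/(2*G)) = (-4 + O)/(2*G))
j(y, o) = -y/2
T(s, V) = -5 - 5*V/2 (T(s, V) = (-1 - V/2)*5 = -5 - 5*V/2)
2 + T(b(5, -2), 13)*115 = 2 + (-5 - 5/2*13)*115 = 2 + (-5 - 65/2)*115 = 2 - 75/2*115 = 2 - 8625/2 = -8621/2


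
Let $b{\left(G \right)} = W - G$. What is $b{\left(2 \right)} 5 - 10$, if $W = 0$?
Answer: $-20$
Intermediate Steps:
$b{\left(G \right)} = - G$ ($b{\left(G \right)} = 0 - G = - G$)
$b{\left(2 \right)} 5 - 10 = \left(-1\right) 2 \cdot 5 - 10 = \left(-2\right) 5 - 10 = -10 - 10 = -20$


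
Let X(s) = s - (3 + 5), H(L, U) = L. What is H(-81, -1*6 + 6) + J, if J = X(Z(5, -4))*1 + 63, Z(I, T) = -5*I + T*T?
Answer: -35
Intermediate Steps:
Z(I, T) = T² - 5*I (Z(I, T) = -5*I + T² = T² - 5*I)
X(s) = -8 + s (X(s) = s - 1*8 = s - 8 = -8 + s)
J = 46 (J = (-8 + ((-4)² - 5*5))*1 + 63 = (-8 + (16 - 25))*1 + 63 = (-8 - 9)*1 + 63 = -17*1 + 63 = -17 + 63 = 46)
H(-81, -1*6 + 6) + J = -81 + 46 = -35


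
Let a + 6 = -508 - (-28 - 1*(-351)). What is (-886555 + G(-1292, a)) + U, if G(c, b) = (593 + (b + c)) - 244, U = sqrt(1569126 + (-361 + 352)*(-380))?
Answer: -888335 + sqrt(1572546) ≈ -8.8708e+5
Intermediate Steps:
a = -837 (a = -6 + (-508 - (-28 - 1*(-351))) = -6 + (-508 - (-28 + 351)) = -6 + (-508 - 1*323) = -6 + (-508 - 323) = -6 - 831 = -837)
U = sqrt(1572546) (U = sqrt(1569126 - 9*(-380)) = sqrt(1569126 + 3420) = sqrt(1572546) ≈ 1254.0)
G(c, b) = 349 + b + c (G(c, b) = (593 + b + c) - 244 = 349 + b + c)
(-886555 + G(-1292, a)) + U = (-886555 + (349 - 837 - 1292)) + sqrt(1572546) = (-886555 - 1780) + sqrt(1572546) = -888335 + sqrt(1572546)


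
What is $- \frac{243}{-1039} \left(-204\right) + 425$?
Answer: $\frac{392003}{1039} \approx 377.29$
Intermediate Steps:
$- \frac{243}{-1039} \left(-204\right) + 425 = \left(-243\right) \left(- \frac{1}{1039}\right) \left(-204\right) + 425 = \frac{243}{1039} \left(-204\right) + 425 = - \frac{49572}{1039} + 425 = \frac{392003}{1039}$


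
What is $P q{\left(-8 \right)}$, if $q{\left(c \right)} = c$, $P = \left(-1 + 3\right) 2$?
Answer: $-32$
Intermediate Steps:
$P = 4$ ($P = 2 \cdot 2 = 4$)
$P q{\left(-8 \right)} = 4 \left(-8\right) = -32$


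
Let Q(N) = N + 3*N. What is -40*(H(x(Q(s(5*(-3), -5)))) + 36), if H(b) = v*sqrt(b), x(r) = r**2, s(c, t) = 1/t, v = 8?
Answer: -1696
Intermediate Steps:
s(c, t) = 1/t
Q(N) = 4*N
H(b) = 8*sqrt(b)
-40*(H(x(Q(s(5*(-3), -5)))) + 36) = -40*(8*sqrt((4/(-5))**2) + 36) = -40*(8*sqrt((4*(-1/5))**2) + 36) = -40*(8*sqrt((-4/5)**2) + 36) = -40*(8*sqrt(16/25) + 36) = -40*(8*(4/5) + 36) = -40*(32/5 + 36) = -40*212/5 = -1696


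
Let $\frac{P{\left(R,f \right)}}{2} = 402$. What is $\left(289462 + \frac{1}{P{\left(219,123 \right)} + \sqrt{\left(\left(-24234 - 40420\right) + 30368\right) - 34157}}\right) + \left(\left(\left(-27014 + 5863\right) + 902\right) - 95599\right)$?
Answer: $\frac{124109531230}{714859} - \frac{i \sqrt{68443}}{714859} \approx 1.7361 \cdot 10^{5} - 0.00036597 i$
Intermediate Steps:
$P{\left(R,f \right)} = 804$ ($P{\left(R,f \right)} = 2 \cdot 402 = 804$)
$\left(289462 + \frac{1}{P{\left(219,123 \right)} + \sqrt{\left(\left(-24234 - 40420\right) + 30368\right) - 34157}}\right) + \left(\left(\left(-27014 + 5863\right) + 902\right) - 95599\right) = \left(289462 + \frac{1}{804 + \sqrt{\left(\left(-24234 - 40420\right) + 30368\right) - 34157}}\right) + \left(\left(\left(-27014 + 5863\right) + 902\right) - 95599\right) = \left(289462 + \frac{1}{804 + \sqrt{\left(-64654 + 30368\right) - 34157}}\right) + \left(\left(-21151 + 902\right) - 95599\right) = \left(289462 + \frac{1}{804 + \sqrt{-34286 - 34157}}\right) - 115848 = \left(289462 + \frac{1}{804 + \sqrt{-68443}}\right) - 115848 = \left(289462 + \frac{1}{804 + i \sqrt{68443}}\right) - 115848 = 173614 + \frac{1}{804 + i \sqrt{68443}}$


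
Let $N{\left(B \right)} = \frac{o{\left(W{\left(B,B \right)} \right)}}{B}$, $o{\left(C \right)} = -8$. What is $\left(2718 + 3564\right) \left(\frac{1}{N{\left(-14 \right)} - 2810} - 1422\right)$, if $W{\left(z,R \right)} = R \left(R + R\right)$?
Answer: $- \frac{87838250319}{9833} \approx -8.933 \cdot 10^{6}$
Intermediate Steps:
$W{\left(z,R \right)} = 2 R^{2}$ ($W{\left(z,R \right)} = R 2 R = 2 R^{2}$)
$N{\left(B \right)} = - \frac{8}{B}$
$\left(2718 + 3564\right) \left(\frac{1}{N{\left(-14 \right)} - 2810} - 1422\right) = \left(2718 + 3564\right) \left(\frac{1}{- \frac{8}{-14} - 2810} - 1422\right) = 6282 \left(\frac{1}{\left(-8\right) \left(- \frac{1}{14}\right) - 2810} - 1422\right) = 6282 \left(\frac{1}{\frac{4}{7} - 2810} - 1422\right) = 6282 \left(\frac{1}{- \frac{19666}{7}} - 1422\right) = 6282 \left(- \frac{7}{19666} - 1422\right) = 6282 \left(- \frac{27965059}{19666}\right) = - \frac{87838250319}{9833}$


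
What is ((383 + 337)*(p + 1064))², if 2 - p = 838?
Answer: 26948505600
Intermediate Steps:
p = -836 (p = 2 - 1*838 = 2 - 838 = -836)
((383 + 337)*(p + 1064))² = ((383 + 337)*(-836 + 1064))² = (720*228)² = 164160² = 26948505600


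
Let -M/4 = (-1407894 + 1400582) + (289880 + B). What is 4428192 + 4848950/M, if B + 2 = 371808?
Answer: 5795384999141/1308748 ≈ 4.4282e+6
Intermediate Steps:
B = 371806 (B = -2 + 371808 = 371806)
M = -2617496 (M = -4*((-1407894 + 1400582) + (289880 + 371806)) = -4*(-7312 + 661686) = -4*654374 = -2617496)
4428192 + 4848950/M = 4428192 + 4848950/(-2617496) = 4428192 + 4848950*(-1/2617496) = 4428192 - 2424475/1308748 = 5795384999141/1308748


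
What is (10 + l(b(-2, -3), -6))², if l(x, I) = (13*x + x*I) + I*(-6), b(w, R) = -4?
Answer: 324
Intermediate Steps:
l(x, I) = -6*I + 13*x + I*x (l(x, I) = (13*x + I*x) - 6*I = -6*I + 13*x + I*x)
(10 + l(b(-2, -3), -6))² = (10 + (-6*(-6) + 13*(-4) - 6*(-4)))² = (10 + (36 - 52 + 24))² = (10 + 8)² = 18² = 324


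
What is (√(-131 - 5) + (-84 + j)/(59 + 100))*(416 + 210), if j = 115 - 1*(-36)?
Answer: 41942/159 + 1252*I*√34 ≈ 263.79 + 7300.4*I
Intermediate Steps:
j = 151 (j = 115 + 36 = 151)
(√(-131 - 5) + (-84 + j)/(59 + 100))*(416 + 210) = (√(-131 - 5) + (-84 + 151)/(59 + 100))*(416 + 210) = (√(-136) + 67/159)*626 = (2*I*√34 + 67*(1/159))*626 = (2*I*√34 + 67/159)*626 = (67/159 + 2*I*√34)*626 = 41942/159 + 1252*I*√34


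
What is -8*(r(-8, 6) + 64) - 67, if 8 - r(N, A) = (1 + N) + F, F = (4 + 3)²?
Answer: -307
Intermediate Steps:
F = 49 (F = 7² = 49)
r(N, A) = -42 - N (r(N, A) = 8 - ((1 + N) + 49) = 8 - (50 + N) = 8 + (-50 - N) = -42 - N)
-8*(r(-8, 6) + 64) - 67 = -8*((-42 - 1*(-8)) + 64) - 67 = -8*((-42 + 8) + 64) - 67 = -8*(-34 + 64) - 67 = -8*30 - 67 = -240 - 67 = -307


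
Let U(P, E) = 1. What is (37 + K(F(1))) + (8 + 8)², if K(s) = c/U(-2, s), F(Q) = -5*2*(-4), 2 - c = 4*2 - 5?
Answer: 292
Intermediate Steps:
c = -1 (c = 2 - (4*2 - 5) = 2 - (8 - 5) = 2 - 1*3 = 2 - 3 = -1)
F(Q) = 40 (F(Q) = -10*(-4) = 40)
K(s) = -1 (K(s) = -1/1 = -1*1 = -1)
(37 + K(F(1))) + (8 + 8)² = (37 - 1) + (8 + 8)² = 36 + 16² = 36 + 256 = 292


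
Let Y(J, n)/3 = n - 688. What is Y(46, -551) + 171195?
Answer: 167478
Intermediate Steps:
Y(J, n) = -2064 + 3*n (Y(J, n) = 3*(n - 688) = 3*(-688 + n) = -2064 + 3*n)
Y(46, -551) + 171195 = (-2064 + 3*(-551)) + 171195 = (-2064 - 1653) + 171195 = -3717 + 171195 = 167478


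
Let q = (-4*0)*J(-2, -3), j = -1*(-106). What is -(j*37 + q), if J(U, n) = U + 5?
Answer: -3922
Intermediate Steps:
J(U, n) = 5 + U
j = 106
q = 0 (q = (-4*0)*(5 - 2) = 0*3 = 0)
-(j*37 + q) = -(106*37 + 0) = -(3922 + 0) = -1*3922 = -3922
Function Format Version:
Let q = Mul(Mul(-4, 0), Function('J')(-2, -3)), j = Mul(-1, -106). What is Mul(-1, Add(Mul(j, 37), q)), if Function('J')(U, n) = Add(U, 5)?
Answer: -3922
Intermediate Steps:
Function('J')(U, n) = Add(5, U)
j = 106
q = 0 (q = Mul(Mul(-4, 0), Add(5, -2)) = Mul(0, 3) = 0)
Mul(-1, Add(Mul(j, 37), q)) = Mul(-1, Add(Mul(106, 37), 0)) = Mul(-1, Add(3922, 0)) = Mul(-1, 3922) = -3922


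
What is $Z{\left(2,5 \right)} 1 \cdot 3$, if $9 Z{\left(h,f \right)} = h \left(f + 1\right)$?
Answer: $4$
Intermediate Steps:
$Z{\left(h,f \right)} = \frac{h \left(1 + f\right)}{9}$ ($Z{\left(h,f \right)} = \frac{h \left(f + 1\right)}{9} = \frac{h \left(1 + f\right)}{9}$)
$Z{\left(2,5 \right)} 1 \cdot 3 = \frac{1}{9} \cdot 2 \left(1 + 5\right) 1 \cdot 3 = \frac{1}{9} \cdot 2 \cdot 6 \cdot 1 \cdot 3 = \frac{4}{3} \cdot 1 \cdot 3 = \frac{4}{3} \cdot 3 = 4$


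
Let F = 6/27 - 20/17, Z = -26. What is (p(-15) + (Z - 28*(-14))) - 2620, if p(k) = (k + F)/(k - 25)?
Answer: -13792039/6120 ≈ -2253.6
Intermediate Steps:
F = -146/153 (F = 6*(1/27) - 20*1/17 = 2/9 - 20/17 = -146/153 ≈ -0.95425)
p(k) = (-146/153 + k)/(-25 + k) (p(k) = (k - 146/153)/(k - 25) = (-146/153 + k)/(-25 + k))
(p(-15) + (Z - 28*(-14))) - 2620 = ((-146/153 - 15)/(-25 - 15) + (-26 - 28*(-14))) - 2620 = (-2441/153/(-40) + (-26 + 392)) - 2620 = (-1/40*(-2441/153) + 366) - 2620 = (2441/6120 + 366) - 2620 = 2242361/6120 - 2620 = -13792039/6120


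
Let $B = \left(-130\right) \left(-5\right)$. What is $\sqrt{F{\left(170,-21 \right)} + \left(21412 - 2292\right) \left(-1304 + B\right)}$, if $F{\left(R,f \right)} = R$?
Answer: $91 i \sqrt{1510} \approx 3536.1 i$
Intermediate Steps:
$B = 650$
$\sqrt{F{\left(170,-21 \right)} + \left(21412 - 2292\right) \left(-1304 + B\right)} = \sqrt{170 + \left(21412 - 2292\right) \left(-1304 + 650\right)} = \sqrt{170 + 19120 \left(-654\right)} = \sqrt{170 - 12504480} = \sqrt{-12504310} = 91 i \sqrt{1510}$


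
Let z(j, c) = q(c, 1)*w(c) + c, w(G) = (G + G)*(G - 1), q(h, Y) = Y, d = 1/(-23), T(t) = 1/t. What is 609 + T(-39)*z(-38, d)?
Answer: 12564254/20631 ≈ 609.00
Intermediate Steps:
d = -1/23 ≈ -0.043478
w(G) = 2*G*(-1 + G) (w(G) = (2*G)*(-1 + G) = 2*G*(-1 + G))
z(j, c) = c + 2*c*(-1 + c) (z(j, c) = 1*(2*c*(-1 + c)) + c = 2*c*(-1 + c) + c = c + 2*c*(-1 + c))
609 + T(-39)*z(-38, d) = 609 + (-(-1 + 2*(-1/23))/23)/(-39) = 609 - (-1)*(-1 - 2/23)/897 = 609 - (-1)*(-25)/(897*23) = 609 - 1/39*25/529 = 609 - 25/20631 = 12564254/20631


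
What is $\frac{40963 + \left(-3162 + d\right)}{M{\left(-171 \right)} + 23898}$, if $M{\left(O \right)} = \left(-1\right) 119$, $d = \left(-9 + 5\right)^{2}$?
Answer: $\frac{37817}{23779} \approx 1.5904$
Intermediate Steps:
$d = 16$ ($d = \left(-4\right)^{2} = 16$)
$M{\left(O \right)} = -119$
$\frac{40963 + \left(-3162 + d\right)}{M{\left(-171 \right)} + 23898} = \frac{40963 + \left(-3162 + 16\right)}{-119 + 23898} = \frac{40963 - 3146}{23779} = 37817 \cdot \frac{1}{23779} = \frac{37817}{23779}$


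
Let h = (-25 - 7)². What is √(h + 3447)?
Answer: √4471 ≈ 66.865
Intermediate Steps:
h = 1024 (h = (-32)² = 1024)
√(h + 3447) = √(1024 + 3447) = √4471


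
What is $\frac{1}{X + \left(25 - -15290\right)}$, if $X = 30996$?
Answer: $\frac{1}{46311} \approx 2.1593 \cdot 10^{-5}$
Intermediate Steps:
$\frac{1}{X + \left(25 - -15290\right)} = \frac{1}{30996 + \left(25 - -15290\right)} = \frac{1}{30996 + \left(25 + 15290\right)} = \frac{1}{30996 + 15315} = \frac{1}{46311}$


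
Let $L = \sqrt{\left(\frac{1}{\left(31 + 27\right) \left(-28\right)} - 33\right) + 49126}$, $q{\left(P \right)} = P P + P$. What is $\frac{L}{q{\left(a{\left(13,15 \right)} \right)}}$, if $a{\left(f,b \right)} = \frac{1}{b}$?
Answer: $\frac{29025 \sqrt{1945146}}{12992} \approx 3115.8$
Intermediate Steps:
$q{\left(P \right)} = P + P^{2}$ ($q{\left(P \right)} = P^{2} + P = P + P^{2}$)
$L = \frac{129 \sqrt{1945146}}{812}$ ($L = \sqrt{\left(\frac{1}{58} \left(- \frac{1}{28}\right) - 33\right) + 49126} = \sqrt{\left(- \frac{1}{1624} - 33\right) + 49126} = \sqrt{- \frac{53593}{1624} + 49126} = \sqrt{\frac{79727031}{1624}} = \frac{129 \sqrt{1945146}}{812} \approx 221.57$)
$\frac{L}{q{\left(a{\left(13,15 \right)} \right)}} = \frac{\frac{129}{812} \sqrt{1945146}}{\frac{1}{15} \left(1 + \frac{1}{15}\right)} = \frac{\frac{129}{812} \sqrt{1945146}}{\frac{1}{15} \cdot \frac{16}{15}} = \frac{\frac{129}{812} \sqrt{1945146}}{\frac{16}{225}} = \frac{129 \sqrt{1945146}}{812} \cdot \frac{225}{16} = \frac{29025 \sqrt{1945146}}{12992}$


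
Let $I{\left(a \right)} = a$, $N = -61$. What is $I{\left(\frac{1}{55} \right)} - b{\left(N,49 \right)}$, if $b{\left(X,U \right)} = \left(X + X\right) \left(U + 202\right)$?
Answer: $\frac{1684211}{55} \approx 30622.0$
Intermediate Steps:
$b{\left(X,U \right)} = 2 X \left(202 + U\right)$
$I{\left(\frac{1}{55} \right)} - b{\left(N,49 \right)} = \frac{1}{55} - 2 \left(-61\right) \left(202 + 49\right) = \frac{1}{55} - 2 \left(-61\right) 251 = \frac{1}{55} - -30622 = \frac{1}{55} + 30622 = \frac{1684211}{55}$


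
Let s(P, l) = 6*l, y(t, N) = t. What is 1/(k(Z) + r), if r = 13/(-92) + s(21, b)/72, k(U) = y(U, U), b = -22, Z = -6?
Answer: -276/2201 ≈ -0.12540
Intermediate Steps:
k(U) = U
r = -545/276 (r = 13/(-92) + (6*(-22))/72 = 13*(-1/92) - 132*1/72 = -13/92 - 11/6 = -545/276 ≈ -1.9746)
1/(k(Z) + r) = 1/(-6 - 545/276) = 1/(-2201/276) = -276/2201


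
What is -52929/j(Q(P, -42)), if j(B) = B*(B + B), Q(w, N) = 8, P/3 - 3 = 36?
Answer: -52929/128 ≈ -413.51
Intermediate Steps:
P = 117 (P = 9 + 3*36 = 9 + 108 = 117)
j(B) = 2*B**2 (j(B) = B*(2*B) = 2*B**2)
-52929/j(Q(P, -42)) = -52929/(2*8**2) = -52929/(2*64) = -52929/128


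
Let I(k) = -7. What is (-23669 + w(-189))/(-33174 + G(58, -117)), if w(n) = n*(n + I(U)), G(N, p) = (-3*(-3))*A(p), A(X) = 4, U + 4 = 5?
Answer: -13375/33138 ≈ -0.40361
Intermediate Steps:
U = 1 (U = -4 + 5 = 1)
G(N, p) = 36 (G(N, p) = -3*(-3)*4 = 9*4 = 36)
w(n) = n*(-7 + n) (w(n) = n*(n - 7) = n*(-7 + n))
(-23669 + w(-189))/(-33174 + G(58, -117)) = (-23669 - 189*(-7 - 189))/(-33174 + 36) = (-23669 - 189*(-196))/(-33138) = (-23669 + 37044)*(-1/33138) = 13375*(-1/33138) = -13375/33138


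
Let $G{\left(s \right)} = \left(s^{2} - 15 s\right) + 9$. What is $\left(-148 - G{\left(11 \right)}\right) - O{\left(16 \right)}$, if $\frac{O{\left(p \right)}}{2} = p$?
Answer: $-145$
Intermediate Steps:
$G{\left(s \right)} = 9 + s^{2} - 15 s$
$O{\left(p \right)} = 2 p$
$\left(-148 - G{\left(11 \right)}\right) - O{\left(16 \right)} = \left(-148 - \left(9 + 11^{2} - 165\right)\right) - 2 \cdot 16 = \left(-148 - \left(9 + 121 - 165\right)\right) - 32 = \left(-148 - -35\right) - 32 = \left(-148 + 35\right) - 32 = -113 - 32 = -145$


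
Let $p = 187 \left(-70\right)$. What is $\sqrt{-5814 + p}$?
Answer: $2 i \sqrt{4726} \approx 137.49 i$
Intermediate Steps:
$p = -13090$
$\sqrt{-5814 + p} = \sqrt{-5814 - 13090} = \sqrt{-18904} = 2 i \sqrt{4726}$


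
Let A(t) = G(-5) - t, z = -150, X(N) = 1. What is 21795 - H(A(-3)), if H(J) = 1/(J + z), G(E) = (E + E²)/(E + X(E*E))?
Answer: 3312841/152 ≈ 21795.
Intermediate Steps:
G(E) = (E + E²)/(1 + E) (G(E) = (E + E²)/(E + 1) = (E + E²)/(1 + E))
A(t) = -5 - t
H(J) = 1/(-150 + J) (H(J) = 1/(J - 150) = 1/(-150 + J))
21795 - H(A(-3)) = 21795 - 1/(-150 + (-5 - 1*(-3))) = 21795 - 1/(-150 + (-5 + 3)) = 21795 - 1/(-150 - 2) = 21795 - 1/(-152) = 21795 - 1*(-1/152) = 21795 + 1/152 = 3312841/152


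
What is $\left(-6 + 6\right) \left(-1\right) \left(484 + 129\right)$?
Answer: $0$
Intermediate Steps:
$\left(-6 + 6\right) \left(-1\right) \left(484 + 129\right) = 0 \left(-1\right) 613 = 0 \cdot 613 = 0$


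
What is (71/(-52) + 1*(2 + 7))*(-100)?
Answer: -9925/13 ≈ -763.46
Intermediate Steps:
(71/(-52) + 1*(2 + 7))*(-100) = (71*(-1/52) + 1*9)*(-100) = (-71/52 + 9)*(-100) = (397/52)*(-100) = -9925/13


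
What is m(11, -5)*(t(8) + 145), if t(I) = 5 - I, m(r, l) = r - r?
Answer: 0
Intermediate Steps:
m(r, l) = 0
m(11, -5)*(t(8) + 145) = 0*((5 - 1*8) + 145) = 0*((5 - 8) + 145) = 0*(-3 + 145) = 0*142 = 0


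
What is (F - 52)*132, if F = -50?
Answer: -13464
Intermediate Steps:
(F - 52)*132 = (-50 - 52)*132 = -102*132 = -13464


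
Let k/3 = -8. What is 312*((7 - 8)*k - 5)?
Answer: 5928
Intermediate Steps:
k = -24 (k = 3*(-8) = -24)
312*((7 - 8)*k - 5) = 312*((7 - 8)*(-24) - 5) = 312*(-1*(-24) - 5) = 312*(24 - 5) = 312*19 = 5928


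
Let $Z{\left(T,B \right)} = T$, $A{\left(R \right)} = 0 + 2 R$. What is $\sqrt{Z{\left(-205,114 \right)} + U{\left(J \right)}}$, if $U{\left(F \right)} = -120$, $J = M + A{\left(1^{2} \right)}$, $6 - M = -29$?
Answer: $5 i \sqrt{13} \approx 18.028 i$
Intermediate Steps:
$A{\left(R \right)} = 2 R$
$M = 35$ ($M = 6 - -29 = 6 + 29 = 35$)
$J = 37$ ($J = 35 + 2 \cdot 1^{2} = 35 + 2 \cdot 1 = 35 + 2 = 37$)
$\sqrt{Z{\left(-205,114 \right)} + U{\left(J \right)}} = \sqrt{-205 - 120} = \sqrt{-325} = 5 i \sqrt{13}$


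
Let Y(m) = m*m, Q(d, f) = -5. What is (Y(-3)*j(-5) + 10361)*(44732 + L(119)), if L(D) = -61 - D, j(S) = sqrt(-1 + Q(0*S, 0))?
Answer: 461603272 + 400968*I*sqrt(6) ≈ 4.616e+8 + 9.8217e+5*I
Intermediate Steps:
Y(m) = m**2
j(S) = I*sqrt(6) (j(S) = sqrt(-1 - 5) = sqrt(-6) = I*sqrt(6))
(Y(-3)*j(-5) + 10361)*(44732 + L(119)) = ((-3)**2*(I*sqrt(6)) + 10361)*(44732 + (-61 - 1*119)) = (9*(I*sqrt(6)) + 10361)*(44732 + (-61 - 119)) = (9*I*sqrt(6) + 10361)*(44732 - 180) = (10361 + 9*I*sqrt(6))*44552 = 461603272 + 400968*I*sqrt(6)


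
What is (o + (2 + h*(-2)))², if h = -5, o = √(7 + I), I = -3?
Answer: 196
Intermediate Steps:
o = 2 (o = √(7 - 3) = √4 = 2)
(o + (2 + h*(-2)))² = (2 + (2 - 5*(-2)))² = (2 + (2 + 10))² = (2 + 12)² = 14² = 196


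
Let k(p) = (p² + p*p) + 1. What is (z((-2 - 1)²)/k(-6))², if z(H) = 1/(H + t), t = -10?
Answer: 1/5329 ≈ 0.00018765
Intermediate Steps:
k(p) = 1 + 2*p² (k(p) = (p² + p²) + 1 = 2*p² + 1 = 1 + 2*p²)
z(H) = 1/(-10 + H) (z(H) = 1/(H - 10) = 1/(-10 + H))
(z((-2 - 1)²)/k(-6))² = (1/((-10 + (-2 - 1)²)*(1 + 2*(-6)²)))² = (1/((-10 + (-3)²)*(1 + 2*36)))² = (1/((-10 + 9)*(1 + 72)))² = (1/(-1*73))² = (-1*1/73)² = (-1/73)² = 1/5329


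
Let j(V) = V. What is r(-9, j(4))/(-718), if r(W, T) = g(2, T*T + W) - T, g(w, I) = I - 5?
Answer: 1/359 ≈ 0.0027855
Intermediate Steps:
g(w, I) = -5 + I
r(W, T) = -5 + W + T**2 - T (r(W, T) = (-5 + (T*T + W)) - T = (-5 + (T**2 + W)) - T = (-5 + (W + T**2)) - T = (-5 + W + T**2) - T = -5 + W + T**2 - T)
r(-9, j(4))/(-718) = (-5 - 9 + 4**2 - 1*4)/(-718) = (-5 - 9 + 16 - 4)*(-1/718) = -2*(-1/718) = 1/359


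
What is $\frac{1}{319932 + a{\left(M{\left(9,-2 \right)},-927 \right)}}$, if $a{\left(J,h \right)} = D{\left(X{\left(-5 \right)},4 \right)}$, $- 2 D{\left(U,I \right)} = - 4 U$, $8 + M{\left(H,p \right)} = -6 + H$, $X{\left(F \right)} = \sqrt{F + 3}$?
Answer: $\frac{79983}{25589121158} - \frac{i \sqrt{2}}{51178242316} \approx 3.1257 \cdot 10^{-6} - 2.7633 \cdot 10^{-11} i$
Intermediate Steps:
$X{\left(F \right)} = \sqrt{3 + F}$
$M{\left(H,p \right)} = -14 + H$ ($M{\left(H,p \right)} = -8 + \left(-6 + H\right) = -14 + H$)
$D{\left(U,I \right)} = 2 U$ ($D{\left(U,I \right)} = - \frac{\left(-4\right) U}{2} = 2 U$)
$a{\left(J,h \right)} = 2 i \sqrt{2}$ ($a{\left(J,h \right)} = 2 \sqrt{3 - 5} = 2 \sqrt{-2} = 2 i \sqrt{2}$)
$\frac{1}{319932 + a{\left(M{\left(9,-2 \right)},-927 \right)}} = \frac{1}{319932 + 2 i \sqrt{2}}$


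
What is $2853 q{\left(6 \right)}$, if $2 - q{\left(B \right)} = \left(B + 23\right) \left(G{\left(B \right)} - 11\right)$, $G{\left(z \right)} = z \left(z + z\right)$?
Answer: $-5041251$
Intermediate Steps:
$G{\left(z \right)} = 2 z^{2}$ ($G{\left(z \right)} = z 2 z = 2 z^{2}$)
$q{\left(B \right)} = 2 - \left(-11 + 2 B^{2}\right) \left(23 + B\right)$ ($q{\left(B \right)} = 2 - \left(B + 23\right) \left(2 B^{2} - 11\right) = 2 - \left(23 + B\right) \left(-11 + 2 B^{2}\right) = 2 - \left(-11 + 2 B^{2}\right) \left(23 + B\right)$)
$2853 q{\left(6 \right)} = 2853 \left(255 - 46 \cdot 6^{2} - 2 \cdot 6^{3} + 11 \cdot 6\right) = 2853 \left(255 - 1656 - 432 + 66\right) = 2853 \left(-1767\right) = -5041251$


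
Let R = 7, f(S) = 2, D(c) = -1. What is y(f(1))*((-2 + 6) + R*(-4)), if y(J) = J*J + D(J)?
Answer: -72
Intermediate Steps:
y(J) = -1 + J² (y(J) = J*J - 1 = J² - 1 = -1 + J²)
y(f(1))*((-2 + 6) + R*(-4)) = (-1 + 2²)*((-2 + 6) + 7*(-4)) = (-1 + 4)*(4 - 28) = 3*(-24) = -72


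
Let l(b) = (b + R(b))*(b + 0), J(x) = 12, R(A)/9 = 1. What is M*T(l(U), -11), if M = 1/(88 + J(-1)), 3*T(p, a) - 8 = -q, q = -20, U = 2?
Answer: 7/75 ≈ 0.093333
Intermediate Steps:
R(A) = 9 (R(A) = 9*1 = 9)
l(b) = b*(9 + b) (l(b) = (b + 9)*(b + 0) = (9 + b)*b = b*(9 + b))
T(p, a) = 28/3 (T(p, a) = 8/3 + (-1*(-20))/3 = 8/3 + (⅓)*20 = 8/3 + 20/3 = 28/3)
M = 1/100 (M = 1/(88 + 12) = 1/100 ≈ 0.010000)
M*T(l(U), -11) = (1/100)*(28/3) = 7/75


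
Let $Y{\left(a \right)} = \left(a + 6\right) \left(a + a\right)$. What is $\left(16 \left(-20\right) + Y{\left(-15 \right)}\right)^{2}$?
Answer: $2500$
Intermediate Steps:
$Y{\left(a \right)} = 2 a \left(6 + a\right)$ ($Y{\left(a \right)} = \left(6 + a\right) 2 a = 2 a \left(6 + a\right)$)
$\left(16 \left(-20\right) + Y{\left(-15 \right)}\right)^{2} = \left(16 \left(-20\right) + 2 \left(-15\right) \left(6 - 15\right)\right)^{2} = \left(-320 + 2 \left(-15\right) \left(-9\right)\right)^{2} = \left(-320 + 270\right)^{2} = \left(-50\right)^{2} = 2500$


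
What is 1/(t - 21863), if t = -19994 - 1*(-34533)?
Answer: -1/7324 ≈ -0.00013654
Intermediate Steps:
t = 14539 (t = -19994 + 34533 = 14539)
1/(t - 21863) = 1/(14539 - 21863) = 1/(-7324) = -1/7324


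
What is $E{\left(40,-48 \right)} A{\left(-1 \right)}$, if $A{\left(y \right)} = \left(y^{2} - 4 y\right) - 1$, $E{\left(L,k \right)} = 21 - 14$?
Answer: $28$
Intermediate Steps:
$E{\left(L,k \right)} = 7$ ($E{\left(L,k \right)} = 21 - 14 = 7$)
$A{\left(y \right)} = -1 + y^{2} - 4 y$
$E{\left(40,-48 \right)} A{\left(-1 \right)} = 7 \left(-1 + \left(-1\right)^{2} - -4\right) = 7 \left(-1 + 1 + 4\right) = 7 \cdot 4 = 28$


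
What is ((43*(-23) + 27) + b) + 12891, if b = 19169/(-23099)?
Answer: 275528802/23099 ≈ 11928.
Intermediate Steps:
b = -19169/23099 (b = 19169*(-1/23099) = -19169/23099 ≈ -0.82986)
((43*(-23) + 27) + b) + 12891 = ((43*(-23) + 27) - 19169/23099) + 12891 = ((-989 + 27) - 19169/23099) + 12891 = (-962 - 19169/23099) + 12891 = -22240407/23099 + 12891 = 275528802/23099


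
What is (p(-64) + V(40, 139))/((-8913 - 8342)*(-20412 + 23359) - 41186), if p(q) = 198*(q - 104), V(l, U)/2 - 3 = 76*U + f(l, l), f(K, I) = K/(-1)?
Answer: 12210/50891671 ≈ 0.00023992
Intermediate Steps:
f(K, I) = -K (f(K, I) = K*(-1) = -K)
V(l, U) = 6 - 2*l + 152*U (V(l, U) = 6 + 2*(76*U - l) = 6 + 2*(-l + 76*U) = 6 + (-2*l + 152*U) = 6 - 2*l + 152*U)
p(q) = -20592 + 198*q (p(q) = 198*(-104 + q) = -20592 + 198*q)
(p(-64) + V(40, 139))/((-8913 - 8342)*(-20412 + 23359) - 41186) = ((-20592 + 198*(-64)) + (6 - 2*40 + 152*139))/((-8913 - 8342)*(-20412 + 23359) - 41186) = ((-20592 - 12672) + (6 - 80 + 21128))/(-17255*2947 - 41186) = (-33264 + 21054)/(-50850485 - 41186) = -12210/(-50891671) = -12210*(-1/50891671) = 12210/50891671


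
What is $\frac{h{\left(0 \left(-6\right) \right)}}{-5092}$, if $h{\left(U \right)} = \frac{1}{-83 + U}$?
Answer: $\frac{1}{422636} \approx 2.3661 \cdot 10^{-6}$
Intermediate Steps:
$\frac{h{\left(0 \left(-6\right) \right)}}{-5092} = \frac{1}{\left(-83 + 0 \left(-6\right)\right) \left(-5092\right)} = \frac{1}{-83 + 0} \left(- \frac{1}{5092}\right) = \frac{1}{-83} \left(- \frac{1}{5092}\right) = \left(- \frac{1}{83}\right) \left(- \frac{1}{5092}\right) = \frac{1}{422636}$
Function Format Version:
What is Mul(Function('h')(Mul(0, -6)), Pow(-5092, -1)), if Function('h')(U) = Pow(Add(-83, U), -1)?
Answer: Rational(1, 422636) ≈ 2.3661e-6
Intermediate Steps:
Mul(Function('h')(Mul(0, -6)), Pow(-5092, -1)) = Mul(Pow(Add(-83, Mul(0, -6)), -1), Pow(-5092, -1)) = Mul(Pow(Add(-83, 0), -1), Rational(-1, 5092)) = Mul(Pow(-83, -1), Rational(-1, 5092)) = Mul(Rational(-1, 83), Rational(-1, 5092)) = Rational(1, 422636)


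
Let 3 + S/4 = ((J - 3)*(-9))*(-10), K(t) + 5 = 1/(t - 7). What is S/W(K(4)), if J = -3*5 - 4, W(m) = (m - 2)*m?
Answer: -17847/88 ≈ -202.81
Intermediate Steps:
K(t) = -5 + 1/(-7 + t) (K(t) = -5 + 1/(t - 7) = -5 + 1/(-7 + t))
W(m) = m*(-2 + m) (W(m) = (-2 + m)*m = m*(-2 + m))
J = -19 (J = -15 - 4 = -19)
S = -7932 (S = -12 + 4*(((-19 - 3)*(-9))*(-10)) = -12 + 4*(-22*(-9)*(-10)) = -12 + 4*(198*(-10)) = -12 + 4*(-1980) = -12 - 7920 = -7932)
S/W(K(4)) = -7932*(-7 + 4)/((-2 + (36 - 5*4)/(-7 + 4))*(36 - 5*4)) = -7932*(-3/((-2 + (36 - 20)/(-3))*(36 - 20))) = -7932*(-3/(16*(-2 - 1/3*16))) = -7932*(-3/(16*(-2 - 16/3))) = -7932/((-16/3*(-22/3))) = -7932/352/9 = -7932*9/352 = -17847/88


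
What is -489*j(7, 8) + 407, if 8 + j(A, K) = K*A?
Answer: -23065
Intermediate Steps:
j(A, K) = -8 + A*K (j(A, K) = -8 + K*A = -8 + A*K)
-489*j(7, 8) + 407 = -489*(-8 + 7*8) + 407 = -489*(-8 + 56) + 407 = -489*48 + 407 = -23472 + 407 = -23065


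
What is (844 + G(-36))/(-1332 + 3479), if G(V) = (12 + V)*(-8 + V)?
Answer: 100/113 ≈ 0.88496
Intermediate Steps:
G(V) = (-8 + V)*(12 + V)
(844 + G(-36))/(-1332 + 3479) = (844 + (-96 + (-36)² + 4*(-36)))/(-1332 + 3479) = (844 + (-96 + 1296 - 144))/2147 = (844 + 1056)*(1/2147) = 1900*(1/2147) = 100/113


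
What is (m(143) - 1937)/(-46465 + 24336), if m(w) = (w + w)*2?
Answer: 1365/22129 ≈ 0.061684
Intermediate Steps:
m(w) = 4*w (m(w) = (2*w)*2 = 4*w)
(m(143) - 1937)/(-46465 + 24336) = (4*143 - 1937)/(-46465 + 24336) = (572 - 1937)/(-22129) = -1365*(-1/22129) = 1365/22129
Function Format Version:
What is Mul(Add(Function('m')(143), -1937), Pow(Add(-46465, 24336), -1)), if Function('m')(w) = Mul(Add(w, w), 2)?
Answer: Rational(1365, 22129) ≈ 0.061684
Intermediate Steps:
Function('m')(w) = Mul(4, w) (Function('m')(w) = Mul(Mul(2, w), 2) = Mul(4, w))
Mul(Add(Function('m')(143), -1937), Pow(Add(-46465, 24336), -1)) = Mul(Add(Mul(4, 143), -1937), Pow(Add(-46465, 24336), -1)) = Mul(Add(572, -1937), Pow(-22129, -1)) = Mul(-1365, Rational(-1, 22129)) = Rational(1365, 22129)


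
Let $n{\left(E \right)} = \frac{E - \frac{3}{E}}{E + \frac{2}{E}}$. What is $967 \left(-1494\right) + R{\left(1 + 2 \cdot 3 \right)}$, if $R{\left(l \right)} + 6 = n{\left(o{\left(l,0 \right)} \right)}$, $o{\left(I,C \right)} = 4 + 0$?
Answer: $- \frac{26004659}{18} \approx -1.4447 \cdot 10^{6}$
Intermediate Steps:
$o{\left(I,C \right)} = 4$
$n{\left(E \right)} = \frac{E - \frac{3}{E}}{E + \frac{2}{E}}$
$R{\left(l \right)} = - \frac{95}{18}$ ($R{\left(l \right)} = -6 + \frac{-3 + 4^{2}}{2 + 4^{2}} = -6 + \frac{-3 + 16}{2 + 16} = -6 + \frac{1}{18} \cdot 13 = -6 + \frac{13}{18} = - \frac{95}{18}$)
$967 \left(-1494\right) + R{\left(1 + 2 \cdot 3 \right)} = 967 \left(-1494\right) - \frac{95}{18} = -1444698 - \frac{95}{18} = - \frac{26004659}{18}$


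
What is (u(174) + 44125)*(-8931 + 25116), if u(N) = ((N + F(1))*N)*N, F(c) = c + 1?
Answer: 86957165685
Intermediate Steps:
F(c) = 1 + c
u(N) = N²*(2 + N) (u(N) = ((N + (1 + 1))*N)*N = ((N + 2)*N)*N = ((2 + N)*N)*N = (N*(2 + N))*N = N²*(2 + N))
(u(174) + 44125)*(-8931 + 25116) = (174²*(2 + 174) + 44125)*(-8931 + 25116) = (30276*176 + 44125)*16185 = (5328576 + 44125)*16185 = 5372701*16185 = 86957165685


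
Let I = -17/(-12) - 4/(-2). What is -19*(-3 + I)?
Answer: -95/12 ≈ -7.9167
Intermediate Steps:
I = 41/12 (I = -17*(-1/12) - 4*(-½) = 17/12 + 2 = 41/12 ≈ 3.4167)
-19*(-3 + I) = -19*(-3 + 41/12) = -19*5/12 = -95/12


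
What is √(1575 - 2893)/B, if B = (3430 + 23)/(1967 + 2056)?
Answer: 1341*I*√1318/1151 ≈ 42.297*I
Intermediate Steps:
B = 1151/1341 (B = 3453/4023 = 3453*(1/4023) = 1151/1341 ≈ 0.85831)
√(1575 - 2893)/B = √(1575 - 2893)/(1151/1341) = √(-1318)*(1341/1151) = (I*√1318)*(1341/1151) = 1341*I*√1318/1151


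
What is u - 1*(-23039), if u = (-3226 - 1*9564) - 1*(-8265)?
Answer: 18514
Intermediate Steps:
u = -4525 (u = (-3226 - 9564) + 8265 = -12790 + 8265 = -4525)
u - 1*(-23039) = -4525 - 1*(-23039) = -4525 + 23039 = 18514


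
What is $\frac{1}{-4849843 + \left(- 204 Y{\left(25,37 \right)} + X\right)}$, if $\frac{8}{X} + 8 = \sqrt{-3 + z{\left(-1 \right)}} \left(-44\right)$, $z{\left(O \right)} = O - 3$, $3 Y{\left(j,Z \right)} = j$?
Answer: $- \frac{4128663097}{20030386567014847} - \frac{22 i \sqrt{7}}{20030386567014847} \approx -2.0612 \cdot 10^{-7} - 2.9059 \cdot 10^{-15} i$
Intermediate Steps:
$Y{\left(j,Z \right)} = \frac{j}{3}$
$z{\left(O \right)} = -3 + O$
$X = \frac{8}{-8 - 44 i \sqrt{7}}$ ($X = \frac{8}{-8 + \sqrt{-3 - 4} \left(-44\right)} = \frac{8}{-8 + \sqrt{-7} \left(-44\right)} = \frac{8}{-8 + i \sqrt{7} \left(-44\right)} = \frac{8}{-8 - 44 i \sqrt{7}} \approx -0.0047004 + 0.068398 i$)
$\frac{1}{-4849843 + \left(- 204 Y{\left(25,37 \right)} + X\right)} = \frac{1}{-4849843 - \left(\frac{4}{851} + 204 \cdot \frac{1}{3} \cdot 25 - \frac{22 i \sqrt{7}}{851}\right)} = \frac{1}{-4849843 - \left(\frac{1446704}{851} - \frac{22 i \sqrt{7}}{851}\right)} = \frac{1}{- \frac{4128663097}{851} + \frac{22 i \sqrt{7}}{851}}$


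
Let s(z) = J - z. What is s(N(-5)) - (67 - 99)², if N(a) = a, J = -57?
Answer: -1076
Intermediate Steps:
s(z) = -57 - z
s(N(-5)) - (67 - 99)² = (-57 - 1*(-5)) - (67 - 99)² = (-57 + 5) - 1*(-32)² = -52 - 1*1024 = -52 - 1024 = -1076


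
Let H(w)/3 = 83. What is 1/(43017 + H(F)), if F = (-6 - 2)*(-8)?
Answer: 1/43266 ≈ 2.3113e-5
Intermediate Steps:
F = 64 (F = -8*(-8) = 64)
H(w) = 249 (H(w) = 3*83 = 249)
1/(43017 + H(F)) = 1/(43017 + 249) = 1/43266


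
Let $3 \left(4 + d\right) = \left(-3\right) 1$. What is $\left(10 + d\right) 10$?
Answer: $50$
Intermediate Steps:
$d = -5$ ($d = -4 + \frac{\left(-3\right) 1}{3} = -4 + \frac{1}{3} \left(-3\right) = -4 - 1 = -5$)
$\left(10 + d\right) 10 = \left(10 - 5\right) 10 = 5 \cdot 10 = 50$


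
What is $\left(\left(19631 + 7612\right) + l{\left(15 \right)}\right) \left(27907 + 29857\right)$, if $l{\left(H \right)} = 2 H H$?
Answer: $1599658452$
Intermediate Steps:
$l{\left(H \right)} = 2 H^{2}$
$\left(\left(19631 + 7612\right) + l{\left(15 \right)}\right) \left(27907 + 29857\right) = \left(\left(19631 + 7612\right) + 2 \cdot 15^{2}\right) \left(27907 + 29857\right) = \left(27243 + 2 \cdot 225\right) 57764 = \left(27243 + 450\right) 57764 = 27693 \cdot 57764 = 1599658452$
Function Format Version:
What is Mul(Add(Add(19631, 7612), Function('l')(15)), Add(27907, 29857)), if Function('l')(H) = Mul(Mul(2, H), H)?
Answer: 1599658452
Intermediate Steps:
Function('l')(H) = Mul(2, Pow(H, 2))
Mul(Add(Add(19631, 7612), Function('l')(15)), Add(27907, 29857)) = Mul(Add(Add(19631, 7612), Mul(2, Pow(15, 2))), Add(27907, 29857)) = Mul(Add(27243, Mul(2, 225)), 57764) = Mul(Add(27243, 450), 57764) = Mul(27693, 57764) = 1599658452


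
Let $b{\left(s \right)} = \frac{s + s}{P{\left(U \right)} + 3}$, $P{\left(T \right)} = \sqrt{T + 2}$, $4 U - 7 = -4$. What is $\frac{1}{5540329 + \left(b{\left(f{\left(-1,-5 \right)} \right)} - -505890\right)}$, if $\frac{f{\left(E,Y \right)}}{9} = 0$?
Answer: $\frac{1}{6046219} \approx 1.6539 \cdot 10^{-7}$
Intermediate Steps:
$U = \frac{3}{4}$ ($U = \frac{7}{4} + \frac{1}{4} \left(-4\right) = \frac{7}{4} - 1 = \frac{3}{4} \approx 0.75$)
$P{\left(T \right)} = \sqrt{2 + T}$
$f{\left(E,Y \right)} = 0$ ($f{\left(E,Y \right)} = 9 \cdot 0 = 0$)
$b{\left(s \right)} = \frac{2 s}{3 + \frac{\sqrt{11}}{2}}$ ($b{\left(s \right)} = \frac{s + s}{\sqrt{2 + \frac{3}{4}} + 3} = \frac{2 s}{\sqrt{\frac{11}{4}} + 3} = \frac{2 s}{\frac{\sqrt{11}}{2} + 3} = \frac{2 s}{3 + \frac{\sqrt{11}}{2}}$)
$\frac{1}{5540329 + \left(b{\left(f{\left(-1,-5 \right)} \right)} - -505890\right)} = \frac{1}{5540329 + \left(\left(\frac{24}{25} \cdot 0 - 0 \sqrt{11}\right) - -505890\right)} = \frac{1}{5540329 + \left(\left(0 + 0\right) + 505890\right)} = \frac{1}{5540329 + \left(0 + 505890\right)} = \frac{1}{5540329 + 505890} = \frac{1}{6046219}$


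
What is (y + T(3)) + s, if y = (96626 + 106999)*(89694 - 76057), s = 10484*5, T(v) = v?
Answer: 2776886548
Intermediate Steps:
s = 52420
y = 2776834125 (y = 203625*13637 = 2776834125)
(y + T(3)) + s = (2776834125 + 3) + 52420 = 2776834128 + 52420 = 2776886548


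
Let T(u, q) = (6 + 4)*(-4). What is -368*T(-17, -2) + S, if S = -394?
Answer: 14326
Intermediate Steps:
T(u, q) = -40 (T(u, q) = 10*(-4) = -40)
-368*T(-17, -2) + S = -368*(-40) - 394 = 14720 - 394 = 14326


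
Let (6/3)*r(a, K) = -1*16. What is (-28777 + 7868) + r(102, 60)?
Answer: -20917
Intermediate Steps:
r(a, K) = -8 (r(a, K) = (-1*16)/2 = (½)*(-16) = -8)
(-28777 + 7868) + r(102, 60) = (-28777 + 7868) - 8 = -20909 - 8 = -20917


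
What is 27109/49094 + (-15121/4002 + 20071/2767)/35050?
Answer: 1052363413381279/1905472494076980 ≈ 0.55228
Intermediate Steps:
27109/49094 + (-15121/4002 + 20071/2767)/35050 = 27109*(1/49094) + (-15121*1/4002 + 20071*(1/2767))*(1/35050) = 27109/49094 + (-15121/4002 + 20071/2767)*(1/35050) = 27109/49094 + (38484335/11073534)*(1/35050) = 27109/49094 + 7696867/77625473340 = 1052363413381279/1905472494076980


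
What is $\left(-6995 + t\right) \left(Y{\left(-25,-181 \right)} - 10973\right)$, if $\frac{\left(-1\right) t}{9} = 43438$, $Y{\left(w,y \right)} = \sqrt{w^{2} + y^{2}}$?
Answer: $4366562701 - 397937 \sqrt{33386} \approx 4.2939 \cdot 10^{9}$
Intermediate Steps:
$t = -390942$ ($t = \left(-9\right) 43438 = -390942$)
$\left(-6995 + t\right) \left(Y{\left(-25,-181 \right)} - 10973\right) = \left(-6995 - 390942\right) \left(\sqrt{\left(-25\right)^{2} + \left(-181\right)^{2}} - 10973\right) = - 397937 \left(\sqrt{625 + 32761} - 10973\right) = - 397937 \left(\sqrt{33386} - 10973\right) = - 397937 \left(-10973 + \sqrt{33386}\right) = 4366562701 - 397937 \sqrt{33386}$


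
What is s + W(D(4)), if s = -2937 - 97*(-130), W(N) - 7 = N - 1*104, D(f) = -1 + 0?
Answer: 9575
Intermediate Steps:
D(f) = -1
W(N) = -97 + N (W(N) = 7 + (N - 1*104) = 7 + (N - 104) = 7 + (-104 + N) = -97 + N)
s = 9673 (s = -2937 + 12610 = 9673)
s + W(D(4)) = 9673 + (-97 - 1) = 9673 - 98 = 9575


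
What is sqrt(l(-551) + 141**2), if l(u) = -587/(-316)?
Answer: sqrt(496355657)/158 ≈ 141.01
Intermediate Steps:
l(u) = 587/316 (l(u) = -587*(-1/316) = 587/316)
sqrt(l(-551) + 141**2) = sqrt(587/316 + 141**2) = sqrt(587/316 + 19881) = sqrt(6282983/316) = sqrt(496355657)/158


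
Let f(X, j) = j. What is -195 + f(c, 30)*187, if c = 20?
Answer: 5415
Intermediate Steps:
-195 + f(c, 30)*187 = -195 + 30*187 = -195 + 5610 = 5415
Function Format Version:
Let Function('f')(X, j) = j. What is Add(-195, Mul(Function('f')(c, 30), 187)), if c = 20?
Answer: 5415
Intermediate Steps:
Add(-195, Mul(Function('f')(c, 30), 187)) = Add(-195, Mul(30, 187)) = Add(-195, 5610) = 5415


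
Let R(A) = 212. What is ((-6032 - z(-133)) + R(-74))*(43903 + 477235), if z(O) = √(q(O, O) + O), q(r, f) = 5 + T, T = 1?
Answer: -3033023160 - 521138*I*√127 ≈ -3.033e+9 - 5.8729e+6*I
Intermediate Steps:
q(r, f) = 6 (q(r, f) = 5 + 1 = 6)
z(O) = √(6 + O)
((-6032 - z(-133)) + R(-74))*(43903 + 477235) = ((-6032 - √(6 - 133)) + 212)*(43903 + 477235) = ((-6032 - √(-127)) + 212)*521138 = ((-6032 - I*√127) + 212)*521138 = (-5820 - I*√127)*521138 = -3033023160 - 521138*I*√127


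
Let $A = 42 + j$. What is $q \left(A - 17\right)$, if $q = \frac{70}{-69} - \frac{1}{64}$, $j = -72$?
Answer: $\frac{213803}{4416} \approx 48.416$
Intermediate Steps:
$A = -30$ ($A = 42 - 72 = -30$)
$q = - \frac{4549}{4416}$ ($q = 70 \left(- \frac{1}{69}\right) - \frac{1}{64} = - \frac{70}{69} - \frac{1}{64} = - \frac{4549}{4416} \approx -1.0301$)
$q \left(A - 17\right) = - \frac{4549 \left(-30 - 17\right)}{4416} = \left(- \frac{4549}{4416}\right) \left(-47\right) = \frac{213803}{4416}$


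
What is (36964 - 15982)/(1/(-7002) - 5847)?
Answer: -146915964/40940695 ≈ -3.5885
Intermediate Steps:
(36964 - 15982)/(1/(-7002) - 5847) = 20982/(-1/7002 - 5847) = 20982/(-40940695/7002) = 20982*(-7002/40940695) = -146915964/40940695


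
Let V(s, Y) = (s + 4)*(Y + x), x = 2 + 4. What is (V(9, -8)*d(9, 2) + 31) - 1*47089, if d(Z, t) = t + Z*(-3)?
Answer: -46408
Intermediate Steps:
x = 6
d(Z, t) = t - 3*Z
V(s, Y) = (4 + s)*(6 + Y) (V(s, Y) = (s + 4)*(Y + 6) = (4 + s)*(6 + Y))
(V(9, -8)*d(9, 2) + 31) - 1*47089 = ((24 + 4*(-8) + 6*9 - 8*9)*(2 - 3*9) + 31) - 1*47089 = ((24 - 32 + 54 - 72)*(2 - 27) + 31) - 47089 = (-26*(-25) + 31) - 47089 = (650 + 31) - 47089 = 681 - 47089 = -46408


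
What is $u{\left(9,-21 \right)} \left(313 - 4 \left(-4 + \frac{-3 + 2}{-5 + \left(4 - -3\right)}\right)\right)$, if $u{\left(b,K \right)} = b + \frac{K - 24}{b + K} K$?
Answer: $- \frac{92349}{4} \approx -23087.0$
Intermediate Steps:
$u{\left(b,K \right)} = b + \frac{K \left(-24 + K\right)}{K + b}$ ($u{\left(b,K \right)} = b + \frac{-24 + K}{K + b} K = b + \frac{K \left(-24 + K\right)}{K + b}$)
$u{\left(9,-21 \right)} \left(313 - 4 \left(-4 + \frac{-3 + 2}{-5 + \left(4 - -3\right)}\right)\right) = \frac{\left(-21\right)^{2} + 9^{2} - -504 - 189}{-21 + 9} \left(313 - 4 \left(-4 + \frac{-3 + 2}{-5 + \left(4 - -3\right)}\right)\right) = \frac{441 + 81 + 504 - 189}{-12} \left(313 - 4 \left(-4 - \frac{1}{-5 + \left(4 + 3\right)}\right)\right) = \left(- \frac{1}{12}\right) 837 \left(313 - 4 \left(-4 - \frac{1}{-5 + 7}\right)\right) = - \frac{279 \left(313 - 4 \left(-4 - \frac{1}{2}\right)\right)}{4} = - \frac{279 \left(313 - 4 \left(- \frac{9}{2}\right)\right)}{4} = - \frac{279 \left(313 - -18\right)}{4} = - \frac{279 \left(313 + 18\right)}{4} = \left(- \frac{279}{4}\right) 331 = - \frac{92349}{4}$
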